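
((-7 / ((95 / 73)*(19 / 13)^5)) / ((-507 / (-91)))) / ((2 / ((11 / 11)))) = -102162697 / 1411376430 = -0.07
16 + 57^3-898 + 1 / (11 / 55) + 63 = 184379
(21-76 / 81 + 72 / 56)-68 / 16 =38777 / 2268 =17.10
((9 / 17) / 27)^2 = 1 / 2601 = 0.00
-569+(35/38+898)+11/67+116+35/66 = 18761872/42009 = 446.62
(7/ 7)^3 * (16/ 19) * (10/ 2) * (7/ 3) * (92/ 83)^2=4739840/ 392673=12.07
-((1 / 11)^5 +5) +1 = -4.00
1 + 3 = 4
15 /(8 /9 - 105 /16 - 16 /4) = -2160 /1393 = -1.55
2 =2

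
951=951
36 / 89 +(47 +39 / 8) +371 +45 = 333415 / 712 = 468.28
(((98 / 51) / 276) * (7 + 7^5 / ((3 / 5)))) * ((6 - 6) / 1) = 0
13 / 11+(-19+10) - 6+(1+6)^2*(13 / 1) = 6855 / 11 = 623.18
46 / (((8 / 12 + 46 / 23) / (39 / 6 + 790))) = 109917 / 8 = 13739.62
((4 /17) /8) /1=0.03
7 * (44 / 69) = 308 / 69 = 4.46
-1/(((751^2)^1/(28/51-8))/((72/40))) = 228/9588017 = 0.00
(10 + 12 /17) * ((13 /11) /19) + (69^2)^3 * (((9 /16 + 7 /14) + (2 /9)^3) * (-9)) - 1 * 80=-59271203902496097 /56848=-1042626018549.40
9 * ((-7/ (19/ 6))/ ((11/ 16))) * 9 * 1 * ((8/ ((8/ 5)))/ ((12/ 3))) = -68040/ 209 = -325.55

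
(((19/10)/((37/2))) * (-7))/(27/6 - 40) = 266/13135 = 0.02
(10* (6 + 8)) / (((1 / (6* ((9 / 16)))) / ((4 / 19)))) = 1890 / 19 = 99.47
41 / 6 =6.83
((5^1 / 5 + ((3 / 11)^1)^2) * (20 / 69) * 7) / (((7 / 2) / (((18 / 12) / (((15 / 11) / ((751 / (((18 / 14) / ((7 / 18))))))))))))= 9567740 / 61479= 155.63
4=4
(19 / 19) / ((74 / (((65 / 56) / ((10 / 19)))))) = 247 / 8288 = 0.03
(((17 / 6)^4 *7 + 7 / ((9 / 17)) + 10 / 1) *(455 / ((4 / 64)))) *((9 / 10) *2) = 55941613 / 9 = 6215734.78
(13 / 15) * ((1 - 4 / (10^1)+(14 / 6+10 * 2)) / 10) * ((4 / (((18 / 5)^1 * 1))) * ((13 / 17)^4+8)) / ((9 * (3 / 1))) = 1038590696 / 1522170225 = 0.68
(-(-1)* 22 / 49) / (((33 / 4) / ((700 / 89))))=800 / 1869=0.43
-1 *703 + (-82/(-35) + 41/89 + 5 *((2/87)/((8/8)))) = -189725594/271005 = -700.08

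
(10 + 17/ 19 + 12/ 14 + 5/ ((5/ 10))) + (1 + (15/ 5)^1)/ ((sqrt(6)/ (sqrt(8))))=8*sqrt(3)/ 3 + 2893/ 133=26.37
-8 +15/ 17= -121/ 17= -7.12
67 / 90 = 0.74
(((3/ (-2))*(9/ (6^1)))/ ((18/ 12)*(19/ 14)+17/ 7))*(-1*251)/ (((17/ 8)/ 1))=126504/ 2125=59.53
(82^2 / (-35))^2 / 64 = 2825761 / 4900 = 576.69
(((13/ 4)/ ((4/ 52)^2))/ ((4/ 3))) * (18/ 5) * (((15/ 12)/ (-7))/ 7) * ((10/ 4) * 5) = -1482975/ 3136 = -472.89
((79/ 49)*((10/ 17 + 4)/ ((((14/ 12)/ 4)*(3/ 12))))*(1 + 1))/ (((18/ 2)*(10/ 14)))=31.56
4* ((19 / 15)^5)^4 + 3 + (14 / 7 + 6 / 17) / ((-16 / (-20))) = 2589703288086929631025133993 / 5652936441135406494140625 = 458.12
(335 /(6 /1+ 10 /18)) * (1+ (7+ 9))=868.73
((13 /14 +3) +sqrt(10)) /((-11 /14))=-5-14 * sqrt(10) /11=-9.02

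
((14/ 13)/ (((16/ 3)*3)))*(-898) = -3143/ 52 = -60.44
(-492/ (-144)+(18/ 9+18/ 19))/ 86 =1451/ 19608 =0.07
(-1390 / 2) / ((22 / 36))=-12510 / 11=-1137.27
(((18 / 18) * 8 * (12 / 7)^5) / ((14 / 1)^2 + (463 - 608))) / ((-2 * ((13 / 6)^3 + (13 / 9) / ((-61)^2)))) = -266660315136 / 2335852540931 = -0.11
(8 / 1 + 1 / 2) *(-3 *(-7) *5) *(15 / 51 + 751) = 670530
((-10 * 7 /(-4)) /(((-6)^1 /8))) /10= -7 /3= -2.33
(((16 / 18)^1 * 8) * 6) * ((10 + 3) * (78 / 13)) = 3328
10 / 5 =2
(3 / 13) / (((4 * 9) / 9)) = 3 / 52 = 0.06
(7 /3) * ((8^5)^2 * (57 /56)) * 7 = 17850957824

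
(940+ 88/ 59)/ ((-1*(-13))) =55548/ 767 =72.42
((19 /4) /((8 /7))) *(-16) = -133 /2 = -66.50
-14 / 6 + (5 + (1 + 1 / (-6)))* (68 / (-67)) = -553 / 67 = -8.25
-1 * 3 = -3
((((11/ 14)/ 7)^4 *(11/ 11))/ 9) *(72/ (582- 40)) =14641/ 6249044284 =0.00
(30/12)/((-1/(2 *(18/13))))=-90/13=-6.92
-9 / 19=-0.47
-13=-13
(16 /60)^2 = 16 /225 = 0.07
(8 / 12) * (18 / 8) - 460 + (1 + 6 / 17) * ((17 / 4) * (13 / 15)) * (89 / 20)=-523589 / 1200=-436.32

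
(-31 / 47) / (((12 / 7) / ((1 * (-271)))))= 58807 / 564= 104.27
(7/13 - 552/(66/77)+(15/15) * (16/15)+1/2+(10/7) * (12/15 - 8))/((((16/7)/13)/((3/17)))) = -1780453/2720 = -654.58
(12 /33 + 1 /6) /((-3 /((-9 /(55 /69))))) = 483 /242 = 2.00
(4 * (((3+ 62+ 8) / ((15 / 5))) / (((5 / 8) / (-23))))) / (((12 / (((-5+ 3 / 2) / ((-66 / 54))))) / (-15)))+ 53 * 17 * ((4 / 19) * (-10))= 2283244 / 209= 10924.61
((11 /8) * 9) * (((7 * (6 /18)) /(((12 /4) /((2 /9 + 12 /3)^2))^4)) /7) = 5978214190432 /1162261467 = 5143.61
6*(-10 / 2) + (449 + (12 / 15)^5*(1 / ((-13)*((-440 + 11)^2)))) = 3132722895851 / 7476665625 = 419.00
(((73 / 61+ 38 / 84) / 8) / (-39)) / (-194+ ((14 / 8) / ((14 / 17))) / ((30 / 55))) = 13 / 467565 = 0.00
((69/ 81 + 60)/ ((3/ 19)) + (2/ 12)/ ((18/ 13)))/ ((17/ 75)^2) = 78066875/ 10404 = 7503.54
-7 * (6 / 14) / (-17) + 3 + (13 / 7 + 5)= 1194 / 119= 10.03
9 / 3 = 3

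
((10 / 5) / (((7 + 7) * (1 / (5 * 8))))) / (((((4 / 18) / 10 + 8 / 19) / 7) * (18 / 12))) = 22800 / 379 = 60.16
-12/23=-0.52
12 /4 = 3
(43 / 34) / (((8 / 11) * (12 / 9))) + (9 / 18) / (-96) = 1.30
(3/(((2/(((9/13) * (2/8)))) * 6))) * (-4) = -9/52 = -0.17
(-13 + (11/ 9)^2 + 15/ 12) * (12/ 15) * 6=-6646/ 135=-49.23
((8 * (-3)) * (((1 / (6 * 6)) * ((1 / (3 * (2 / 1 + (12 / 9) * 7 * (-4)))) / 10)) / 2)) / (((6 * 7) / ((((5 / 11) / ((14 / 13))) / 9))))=13 / 37022832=0.00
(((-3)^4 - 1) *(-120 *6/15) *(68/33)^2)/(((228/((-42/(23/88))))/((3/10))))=16572416/4807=3447.56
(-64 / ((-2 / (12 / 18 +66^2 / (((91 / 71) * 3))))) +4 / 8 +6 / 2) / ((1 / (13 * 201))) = 1327083941 / 14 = 94791710.07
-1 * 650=-650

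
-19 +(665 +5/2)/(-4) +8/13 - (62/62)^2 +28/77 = -212665/1144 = -185.90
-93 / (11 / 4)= -33.82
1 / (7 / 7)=1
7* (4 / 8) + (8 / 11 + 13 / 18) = 490 / 99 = 4.95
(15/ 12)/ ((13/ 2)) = 5/ 26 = 0.19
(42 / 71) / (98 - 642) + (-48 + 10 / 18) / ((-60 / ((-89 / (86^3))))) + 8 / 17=194594422009 / 414568579680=0.47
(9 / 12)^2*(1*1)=9 / 16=0.56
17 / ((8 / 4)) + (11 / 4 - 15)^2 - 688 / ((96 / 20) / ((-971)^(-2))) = 158.56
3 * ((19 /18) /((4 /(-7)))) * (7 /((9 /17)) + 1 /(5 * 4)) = -317737 /4320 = -73.55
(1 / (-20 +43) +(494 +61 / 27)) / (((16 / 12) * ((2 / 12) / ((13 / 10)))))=1001663 / 345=2903.37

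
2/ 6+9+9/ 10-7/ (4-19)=107/ 10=10.70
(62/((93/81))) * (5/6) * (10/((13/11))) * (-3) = -14850/13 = -1142.31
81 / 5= 16.20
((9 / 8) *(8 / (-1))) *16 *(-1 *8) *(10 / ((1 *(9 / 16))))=20480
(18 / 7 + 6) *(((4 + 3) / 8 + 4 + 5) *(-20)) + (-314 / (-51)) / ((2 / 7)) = -596657 / 357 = -1671.31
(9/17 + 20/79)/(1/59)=62009/1343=46.17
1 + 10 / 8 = 9 / 4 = 2.25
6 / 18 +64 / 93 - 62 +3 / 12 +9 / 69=-60.60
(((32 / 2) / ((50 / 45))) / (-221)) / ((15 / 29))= -696 / 5525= -0.13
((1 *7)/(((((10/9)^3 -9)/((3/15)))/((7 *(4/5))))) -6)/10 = -488517/695125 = -0.70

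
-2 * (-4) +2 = 10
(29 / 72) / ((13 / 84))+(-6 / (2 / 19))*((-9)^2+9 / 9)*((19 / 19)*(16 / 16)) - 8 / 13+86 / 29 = -4669.05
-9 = -9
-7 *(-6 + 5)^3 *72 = 504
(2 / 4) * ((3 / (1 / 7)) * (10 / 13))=105 / 13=8.08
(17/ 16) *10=85/ 8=10.62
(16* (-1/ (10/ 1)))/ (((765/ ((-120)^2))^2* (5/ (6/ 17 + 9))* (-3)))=1736704/ 4913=353.49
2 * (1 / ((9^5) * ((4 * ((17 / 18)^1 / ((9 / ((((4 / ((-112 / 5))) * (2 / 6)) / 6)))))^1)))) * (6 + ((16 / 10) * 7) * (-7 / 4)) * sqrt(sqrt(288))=0.46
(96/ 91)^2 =9216/ 8281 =1.11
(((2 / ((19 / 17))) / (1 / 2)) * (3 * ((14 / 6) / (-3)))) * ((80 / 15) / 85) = -448 / 855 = -0.52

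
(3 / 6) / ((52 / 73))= 73 / 104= 0.70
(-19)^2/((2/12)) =2166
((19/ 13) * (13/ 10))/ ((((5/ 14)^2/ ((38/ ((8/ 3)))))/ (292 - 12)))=1485876/ 25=59435.04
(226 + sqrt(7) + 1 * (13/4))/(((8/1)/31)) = 31 * sqrt(7)/8 + 28427/32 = 898.60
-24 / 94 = -12 / 47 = -0.26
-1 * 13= -13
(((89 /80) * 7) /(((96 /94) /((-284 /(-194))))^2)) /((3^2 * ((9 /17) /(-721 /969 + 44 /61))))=-1866176602003 /24421686064128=-0.08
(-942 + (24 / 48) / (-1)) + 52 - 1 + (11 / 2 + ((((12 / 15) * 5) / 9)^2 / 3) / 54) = -5813038 / 6561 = -886.00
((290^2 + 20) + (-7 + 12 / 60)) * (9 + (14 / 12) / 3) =35537827 / 45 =789729.49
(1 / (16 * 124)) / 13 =1 / 25792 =0.00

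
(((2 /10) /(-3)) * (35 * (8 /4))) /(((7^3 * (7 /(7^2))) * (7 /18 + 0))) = -12 /49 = -0.24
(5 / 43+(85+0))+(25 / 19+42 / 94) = 3336062 / 38399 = 86.88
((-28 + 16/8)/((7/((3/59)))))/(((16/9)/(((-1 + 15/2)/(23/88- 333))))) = 50193/24186106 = 0.00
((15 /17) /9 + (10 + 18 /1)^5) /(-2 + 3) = 877728773 /51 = 17210368.10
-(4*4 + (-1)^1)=-15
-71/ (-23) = 71/ 23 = 3.09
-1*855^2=-731025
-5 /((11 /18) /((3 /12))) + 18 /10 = -27 /110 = -0.25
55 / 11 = 5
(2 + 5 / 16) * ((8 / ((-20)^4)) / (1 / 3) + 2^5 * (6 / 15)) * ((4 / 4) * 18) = 85248999 / 160000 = 532.81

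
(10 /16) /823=5 /6584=0.00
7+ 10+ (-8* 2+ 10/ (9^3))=739/ 729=1.01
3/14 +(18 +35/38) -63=-43.86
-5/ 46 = -0.11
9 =9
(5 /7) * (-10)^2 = 500 /7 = 71.43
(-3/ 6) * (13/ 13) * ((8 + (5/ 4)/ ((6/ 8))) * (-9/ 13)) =87/ 26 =3.35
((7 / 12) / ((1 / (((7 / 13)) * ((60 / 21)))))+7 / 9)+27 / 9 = 547 / 117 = 4.68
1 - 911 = -910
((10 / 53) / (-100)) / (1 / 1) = -1 / 530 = -0.00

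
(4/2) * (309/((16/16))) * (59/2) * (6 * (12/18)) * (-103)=-7511172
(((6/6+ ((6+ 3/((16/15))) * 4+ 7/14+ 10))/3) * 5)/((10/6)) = 187/4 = 46.75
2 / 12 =1 / 6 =0.17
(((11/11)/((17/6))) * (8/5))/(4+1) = 0.11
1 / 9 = 0.11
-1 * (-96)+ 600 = 696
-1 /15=-0.07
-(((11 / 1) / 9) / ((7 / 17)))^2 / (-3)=34969 / 11907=2.94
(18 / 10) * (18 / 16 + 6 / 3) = 45 / 8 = 5.62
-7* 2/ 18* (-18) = 14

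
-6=-6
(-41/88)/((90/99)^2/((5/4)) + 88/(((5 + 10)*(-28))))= -47355/45904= -1.03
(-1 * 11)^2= 121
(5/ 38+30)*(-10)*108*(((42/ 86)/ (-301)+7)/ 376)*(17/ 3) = -5667234750/ 1651157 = -3432.28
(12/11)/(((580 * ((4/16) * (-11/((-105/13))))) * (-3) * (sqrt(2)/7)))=-294 * sqrt(2)/45617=-0.01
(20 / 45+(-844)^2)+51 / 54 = 12822073 / 18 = 712337.39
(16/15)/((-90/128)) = -1024/675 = -1.52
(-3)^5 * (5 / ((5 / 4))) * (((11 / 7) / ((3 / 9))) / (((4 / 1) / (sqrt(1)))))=-8019 / 7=-1145.57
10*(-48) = -480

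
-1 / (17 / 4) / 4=-1 / 17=-0.06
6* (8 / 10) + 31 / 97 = 2483 / 485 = 5.12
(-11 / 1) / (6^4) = -0.01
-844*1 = -844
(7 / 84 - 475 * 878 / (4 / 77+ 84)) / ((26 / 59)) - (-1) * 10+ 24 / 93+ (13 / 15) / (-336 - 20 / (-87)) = -401755734144578 / 35714627715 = -11249.05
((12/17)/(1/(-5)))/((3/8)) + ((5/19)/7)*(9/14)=-297155/31654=-9.39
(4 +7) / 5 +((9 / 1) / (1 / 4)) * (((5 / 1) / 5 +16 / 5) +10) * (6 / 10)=308.92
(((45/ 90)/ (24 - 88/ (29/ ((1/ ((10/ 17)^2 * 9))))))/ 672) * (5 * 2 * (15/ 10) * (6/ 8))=97875/ 269233664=0.00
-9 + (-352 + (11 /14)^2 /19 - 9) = -1377759 /3724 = -369.97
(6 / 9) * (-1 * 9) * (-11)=66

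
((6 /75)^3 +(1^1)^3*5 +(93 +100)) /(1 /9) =27843822 /15625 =1782.00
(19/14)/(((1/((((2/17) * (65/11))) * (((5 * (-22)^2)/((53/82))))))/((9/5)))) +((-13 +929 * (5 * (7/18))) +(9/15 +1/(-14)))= 2313772084/283815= 8152.40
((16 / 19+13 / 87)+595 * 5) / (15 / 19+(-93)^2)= 2459657 / 7149051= 0.34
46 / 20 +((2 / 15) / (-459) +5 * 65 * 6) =26883167 / 13770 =1952.30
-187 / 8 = -23.38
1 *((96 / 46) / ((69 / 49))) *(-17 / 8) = -1666 / 529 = -3.15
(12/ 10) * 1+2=16/ 5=3.20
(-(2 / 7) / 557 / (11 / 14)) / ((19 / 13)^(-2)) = -1444 / 1035463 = -0.00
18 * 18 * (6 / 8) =243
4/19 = 0.21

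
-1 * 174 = -174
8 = 8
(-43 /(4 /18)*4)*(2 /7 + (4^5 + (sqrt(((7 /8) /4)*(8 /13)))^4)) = -7503164901 /9464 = -792811.17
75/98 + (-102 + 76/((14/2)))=-90.38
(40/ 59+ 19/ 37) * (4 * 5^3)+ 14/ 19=24740062/ 41477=596.48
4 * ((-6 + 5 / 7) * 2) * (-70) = 2960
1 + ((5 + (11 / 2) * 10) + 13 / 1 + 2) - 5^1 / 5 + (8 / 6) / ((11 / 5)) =2495 / 33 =75.61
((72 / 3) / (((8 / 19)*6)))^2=361 / 4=90.25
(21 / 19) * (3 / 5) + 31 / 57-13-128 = -39841 / 285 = -139.79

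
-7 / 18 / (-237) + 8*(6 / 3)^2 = 136519 / 4266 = 32.00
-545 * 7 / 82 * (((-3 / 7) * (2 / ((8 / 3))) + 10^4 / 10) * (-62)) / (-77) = -472907945 / 12628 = -37449.16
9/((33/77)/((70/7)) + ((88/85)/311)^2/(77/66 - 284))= 16602309567550/79058544711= 210.00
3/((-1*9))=-1/3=-0.33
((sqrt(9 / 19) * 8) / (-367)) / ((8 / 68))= -204 * sqrt(19) / 6973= -0.13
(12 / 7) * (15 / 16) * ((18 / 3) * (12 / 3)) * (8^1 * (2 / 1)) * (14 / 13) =8640 / 13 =664.62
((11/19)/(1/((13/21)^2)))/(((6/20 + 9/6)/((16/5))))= 29744/75411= 0.39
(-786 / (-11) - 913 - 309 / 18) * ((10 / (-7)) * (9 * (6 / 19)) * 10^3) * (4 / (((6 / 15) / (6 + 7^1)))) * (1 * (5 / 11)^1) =3315487500000 / 16093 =206020474.74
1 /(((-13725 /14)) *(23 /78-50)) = 364 /17737275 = 0.00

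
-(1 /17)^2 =-1 /289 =-0.00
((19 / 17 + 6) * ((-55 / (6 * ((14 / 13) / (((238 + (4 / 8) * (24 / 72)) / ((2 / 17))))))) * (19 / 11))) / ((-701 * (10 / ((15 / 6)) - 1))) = 100.74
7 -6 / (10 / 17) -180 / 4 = -241 / 5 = -48.20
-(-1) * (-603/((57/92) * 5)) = -194.65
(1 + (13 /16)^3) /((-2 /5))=-31465 /8192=-3.84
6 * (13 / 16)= 39 / 8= 4.88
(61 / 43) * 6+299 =13223 / 43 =307.51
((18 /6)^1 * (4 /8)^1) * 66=99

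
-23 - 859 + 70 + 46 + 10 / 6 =-2293 / 3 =-764.33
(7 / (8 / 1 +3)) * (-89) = -56.64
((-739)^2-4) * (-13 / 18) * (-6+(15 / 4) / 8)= 2181623.64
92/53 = 1.74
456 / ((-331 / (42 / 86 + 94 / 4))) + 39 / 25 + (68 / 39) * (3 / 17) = -144228869 / 4625725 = -31.18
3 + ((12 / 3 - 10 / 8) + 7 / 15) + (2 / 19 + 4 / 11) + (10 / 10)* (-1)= 71297 / 12540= 5.69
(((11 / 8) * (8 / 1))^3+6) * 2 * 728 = 1946672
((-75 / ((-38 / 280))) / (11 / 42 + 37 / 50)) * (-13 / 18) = -1990625 / 4997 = -398.36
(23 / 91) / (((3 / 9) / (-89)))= -6141 / 91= -67.48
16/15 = 1.07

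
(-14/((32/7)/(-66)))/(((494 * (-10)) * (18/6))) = -0.01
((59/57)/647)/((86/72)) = 708/528599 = 0.00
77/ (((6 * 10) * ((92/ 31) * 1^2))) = 2387/ 5520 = 0.43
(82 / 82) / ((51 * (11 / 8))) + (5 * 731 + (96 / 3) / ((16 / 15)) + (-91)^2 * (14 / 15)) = 10672041 / 935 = 11413.95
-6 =-6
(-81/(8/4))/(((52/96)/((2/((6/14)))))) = -4536/13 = -348.92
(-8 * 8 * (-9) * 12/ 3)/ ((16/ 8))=1152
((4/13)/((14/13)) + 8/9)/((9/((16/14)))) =592/3969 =0.15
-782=-782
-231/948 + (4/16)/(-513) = -9895/40527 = -0.24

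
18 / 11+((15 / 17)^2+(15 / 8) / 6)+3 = 291319 / 50864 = 5.73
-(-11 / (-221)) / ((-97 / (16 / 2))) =88 / 21437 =0.00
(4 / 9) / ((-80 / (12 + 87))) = -11 / 20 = -0.55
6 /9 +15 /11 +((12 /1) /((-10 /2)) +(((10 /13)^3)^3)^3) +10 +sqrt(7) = sqrt(7) +1895100401802349814312560867897913 /196767993264561182732267176339305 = 12.28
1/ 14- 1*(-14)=197/ 14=14.07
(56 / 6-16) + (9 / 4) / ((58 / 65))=-2885 / 696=-4.15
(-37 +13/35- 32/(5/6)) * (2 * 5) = -5252/7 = -750.29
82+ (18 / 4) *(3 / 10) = 1667 / 20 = 83.35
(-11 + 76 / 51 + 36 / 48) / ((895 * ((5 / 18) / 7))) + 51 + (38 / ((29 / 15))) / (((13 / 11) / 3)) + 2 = 5887902971 / 57360550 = 102.65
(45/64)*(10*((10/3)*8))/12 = 125/8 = 15.62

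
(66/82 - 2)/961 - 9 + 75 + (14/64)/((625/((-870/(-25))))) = 130044845209/1970050000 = 66.01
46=46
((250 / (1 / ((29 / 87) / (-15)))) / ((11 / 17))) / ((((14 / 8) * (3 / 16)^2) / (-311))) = 270694400 / 6237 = 43401.38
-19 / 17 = -1.12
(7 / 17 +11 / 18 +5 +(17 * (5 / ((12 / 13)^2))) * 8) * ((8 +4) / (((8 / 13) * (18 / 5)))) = 666380 / 153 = 4355.42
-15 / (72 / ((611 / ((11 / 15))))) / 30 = -3055 / 528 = -5.79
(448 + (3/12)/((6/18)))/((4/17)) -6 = 1901.19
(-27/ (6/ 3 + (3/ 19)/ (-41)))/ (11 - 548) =7011/ 278345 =0.03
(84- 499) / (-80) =5.19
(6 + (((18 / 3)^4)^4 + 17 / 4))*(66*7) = 2606705554498815 / 2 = 1303352777249407.50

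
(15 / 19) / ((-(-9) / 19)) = 5 / 3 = 1.67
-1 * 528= -528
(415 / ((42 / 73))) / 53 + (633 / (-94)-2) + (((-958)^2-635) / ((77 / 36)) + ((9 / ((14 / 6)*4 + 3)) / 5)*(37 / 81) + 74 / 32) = 6579668137079 / 15344560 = 428794.84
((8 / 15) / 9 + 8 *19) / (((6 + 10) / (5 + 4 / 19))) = 14113 / 285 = 49.52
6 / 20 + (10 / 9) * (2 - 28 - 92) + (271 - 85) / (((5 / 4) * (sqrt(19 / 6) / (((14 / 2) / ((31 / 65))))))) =-11773 / 90 + 2184 * sqrt(114) / 19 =1096.49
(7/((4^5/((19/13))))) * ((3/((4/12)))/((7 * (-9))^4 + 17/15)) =17955/3145551478784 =0.00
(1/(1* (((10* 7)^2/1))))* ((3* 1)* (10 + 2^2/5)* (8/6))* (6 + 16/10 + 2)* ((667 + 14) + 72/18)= 355104/6125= 57.98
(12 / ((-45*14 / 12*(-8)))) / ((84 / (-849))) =-283 / 980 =-0.29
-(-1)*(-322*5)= -1610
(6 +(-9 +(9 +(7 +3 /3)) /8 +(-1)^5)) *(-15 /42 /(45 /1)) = 5 /336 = 0.01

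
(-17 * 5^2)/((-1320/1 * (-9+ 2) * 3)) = -85/5544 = -0.02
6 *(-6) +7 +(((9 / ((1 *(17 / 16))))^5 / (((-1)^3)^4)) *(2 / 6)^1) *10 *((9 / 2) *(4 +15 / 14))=32970708218309 / 9938999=3317306.72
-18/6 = -3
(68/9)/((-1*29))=-68/261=-0.26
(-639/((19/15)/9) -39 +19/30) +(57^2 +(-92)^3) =-444610049/570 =-780017.63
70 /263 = 0.27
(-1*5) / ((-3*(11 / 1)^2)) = 5 / 363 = 0.01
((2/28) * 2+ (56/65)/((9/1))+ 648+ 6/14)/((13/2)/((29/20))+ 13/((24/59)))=616259744/34620495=17.80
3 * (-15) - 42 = -87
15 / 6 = 5 / 2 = 2.50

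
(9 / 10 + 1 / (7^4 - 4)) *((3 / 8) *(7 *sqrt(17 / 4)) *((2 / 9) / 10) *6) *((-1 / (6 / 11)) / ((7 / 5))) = -237413 *sqrt(17) / 1150560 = -0.85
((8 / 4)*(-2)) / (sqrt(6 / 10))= -4*sqrt(15) / 3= -5.16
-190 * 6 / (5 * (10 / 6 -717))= 342 / 1073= 0.32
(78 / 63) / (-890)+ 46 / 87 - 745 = -744.47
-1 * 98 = -98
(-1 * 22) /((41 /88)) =-47.22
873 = 873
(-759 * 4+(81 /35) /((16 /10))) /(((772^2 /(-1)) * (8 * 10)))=33987 /534001664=0.00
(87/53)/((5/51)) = 16.74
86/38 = 43/19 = 2.26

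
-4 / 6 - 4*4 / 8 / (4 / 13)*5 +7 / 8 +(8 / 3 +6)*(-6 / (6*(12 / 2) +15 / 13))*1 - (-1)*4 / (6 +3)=-385397 / 11592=-33.25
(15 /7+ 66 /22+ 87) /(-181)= -645 /1267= -0.51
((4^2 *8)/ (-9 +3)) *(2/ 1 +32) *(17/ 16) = -2312/ 3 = -770.67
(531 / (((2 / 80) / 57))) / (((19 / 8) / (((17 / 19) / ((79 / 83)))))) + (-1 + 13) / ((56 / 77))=1438592253 / 3002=479211.28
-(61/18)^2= -3721/324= -11.48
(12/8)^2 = 2.25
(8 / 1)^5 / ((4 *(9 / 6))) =16384 / 3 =5461.33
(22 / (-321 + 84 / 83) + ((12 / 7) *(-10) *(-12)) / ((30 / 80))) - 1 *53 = 92120389 / 185913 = 495.50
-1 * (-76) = 76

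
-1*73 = -73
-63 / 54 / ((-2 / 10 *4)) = 35 / 24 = 1.46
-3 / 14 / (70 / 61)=-0.19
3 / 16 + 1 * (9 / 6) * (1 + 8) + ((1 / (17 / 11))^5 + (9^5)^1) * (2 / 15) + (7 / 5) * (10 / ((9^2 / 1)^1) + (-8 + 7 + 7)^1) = 14528738151739 / 1840134672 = 7895.48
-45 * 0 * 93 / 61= 0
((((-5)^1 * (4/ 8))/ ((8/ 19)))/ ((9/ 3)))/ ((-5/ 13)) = 247/ 48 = 5.15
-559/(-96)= 5.82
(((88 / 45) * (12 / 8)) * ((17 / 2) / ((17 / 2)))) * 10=88 / 3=29.33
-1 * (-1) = 1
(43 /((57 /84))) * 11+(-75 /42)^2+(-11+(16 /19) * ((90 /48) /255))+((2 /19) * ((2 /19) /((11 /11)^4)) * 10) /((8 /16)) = 829329413 /1202852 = 689.47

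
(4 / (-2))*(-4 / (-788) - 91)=35852 / 197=181.99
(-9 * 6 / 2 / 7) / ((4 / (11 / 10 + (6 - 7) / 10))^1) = -27 / 28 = -0.96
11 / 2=5.50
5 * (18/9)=10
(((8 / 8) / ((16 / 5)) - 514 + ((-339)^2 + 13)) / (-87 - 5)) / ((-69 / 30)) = 9153625 / 16928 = 540.74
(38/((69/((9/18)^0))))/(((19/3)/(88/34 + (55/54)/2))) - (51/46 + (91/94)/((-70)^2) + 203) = -141597262841/694650600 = -203.84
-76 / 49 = -1.55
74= 74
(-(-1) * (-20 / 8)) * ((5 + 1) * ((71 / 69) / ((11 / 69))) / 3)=-355 / 11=-32.27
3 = 3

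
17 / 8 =2.12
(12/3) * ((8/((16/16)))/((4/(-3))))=-24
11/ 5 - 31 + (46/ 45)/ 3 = -3842/ 135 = -28.46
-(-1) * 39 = 39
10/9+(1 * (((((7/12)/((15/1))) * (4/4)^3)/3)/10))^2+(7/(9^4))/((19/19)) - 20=-4956919559/262440000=-18.89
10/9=1.11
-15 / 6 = -5 / 2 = -2.50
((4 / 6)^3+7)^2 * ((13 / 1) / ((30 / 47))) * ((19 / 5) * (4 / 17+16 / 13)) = 69312874 / 11475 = 6040.34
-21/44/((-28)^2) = -3/4928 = -0.00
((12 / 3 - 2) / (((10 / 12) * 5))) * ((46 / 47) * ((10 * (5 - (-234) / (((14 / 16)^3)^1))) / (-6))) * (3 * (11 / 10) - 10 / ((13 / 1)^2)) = -61233495332 / 68111225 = -899.02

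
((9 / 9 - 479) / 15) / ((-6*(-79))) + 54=53.93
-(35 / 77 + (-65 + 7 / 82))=58143 / 902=64.46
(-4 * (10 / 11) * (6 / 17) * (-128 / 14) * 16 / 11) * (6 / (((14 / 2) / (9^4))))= 9674588160 / 100793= 95984.72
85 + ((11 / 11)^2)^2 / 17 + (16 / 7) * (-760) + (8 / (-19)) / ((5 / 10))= -3737266 / 2261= -1652.93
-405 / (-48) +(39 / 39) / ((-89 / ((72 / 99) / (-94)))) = 6211819 / 736208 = 8.44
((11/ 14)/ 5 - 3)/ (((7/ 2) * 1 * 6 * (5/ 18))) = -597/ 1225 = -0.49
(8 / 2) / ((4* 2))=1 / 2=0.50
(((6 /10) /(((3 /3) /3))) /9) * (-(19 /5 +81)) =-424 /25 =-16.96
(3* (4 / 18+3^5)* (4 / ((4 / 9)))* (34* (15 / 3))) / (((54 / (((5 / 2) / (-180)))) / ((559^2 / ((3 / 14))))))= -406992440855 / 972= -418716502.94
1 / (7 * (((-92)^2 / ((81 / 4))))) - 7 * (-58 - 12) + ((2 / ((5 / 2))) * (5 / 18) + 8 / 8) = 1047742361 / 2132928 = 491.22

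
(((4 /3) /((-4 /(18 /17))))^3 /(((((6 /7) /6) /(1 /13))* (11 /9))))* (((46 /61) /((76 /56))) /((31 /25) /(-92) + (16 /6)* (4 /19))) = -0.02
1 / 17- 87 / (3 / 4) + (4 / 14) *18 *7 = -1359 / 17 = -79.94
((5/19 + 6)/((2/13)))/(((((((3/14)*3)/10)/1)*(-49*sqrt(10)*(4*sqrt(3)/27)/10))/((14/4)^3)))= -379015*sqrt(30)/304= -6828.79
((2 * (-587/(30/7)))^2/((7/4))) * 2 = 19295864/225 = 85759.40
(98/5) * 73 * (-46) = -65816.80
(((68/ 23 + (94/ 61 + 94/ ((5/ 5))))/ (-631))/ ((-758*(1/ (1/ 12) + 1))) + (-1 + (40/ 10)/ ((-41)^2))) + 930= 6811678468534359/ 7332250705091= 929.00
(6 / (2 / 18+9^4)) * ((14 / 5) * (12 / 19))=4536 / 2804875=0.00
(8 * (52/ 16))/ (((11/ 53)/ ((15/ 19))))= 20670/ 209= 98.90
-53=-53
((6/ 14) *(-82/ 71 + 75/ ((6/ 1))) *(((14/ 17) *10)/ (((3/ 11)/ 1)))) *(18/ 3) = 1063260/ 1207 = 880.91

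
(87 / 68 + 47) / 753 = 3283 / 51204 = 0.06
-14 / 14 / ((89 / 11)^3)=-1331 / 704969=-0.00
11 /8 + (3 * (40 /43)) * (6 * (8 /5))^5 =48922657481 /215000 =227547.24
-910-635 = -1545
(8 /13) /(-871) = -8 /11323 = -0.00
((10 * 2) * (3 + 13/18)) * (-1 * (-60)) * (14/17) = 3678.43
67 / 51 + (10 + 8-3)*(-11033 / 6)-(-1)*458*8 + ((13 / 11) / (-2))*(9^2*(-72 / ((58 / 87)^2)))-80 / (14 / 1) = -126991259 / 7854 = -16168.99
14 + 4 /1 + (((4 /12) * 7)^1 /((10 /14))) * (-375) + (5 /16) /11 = -212427 /176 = -1206.97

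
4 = 4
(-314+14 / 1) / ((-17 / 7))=2100 / 17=123.53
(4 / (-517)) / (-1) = 4 / 517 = 0.01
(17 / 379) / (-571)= -17 / 216409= -0.00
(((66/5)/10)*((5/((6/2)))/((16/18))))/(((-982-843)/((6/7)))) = -297/255500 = -0.00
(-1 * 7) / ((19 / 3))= -21 / 19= -1.11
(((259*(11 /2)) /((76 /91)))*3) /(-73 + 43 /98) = -2931621 /41572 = -70.52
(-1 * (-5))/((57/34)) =170/57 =2.98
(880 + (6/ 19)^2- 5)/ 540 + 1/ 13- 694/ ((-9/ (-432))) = -33310.30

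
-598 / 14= -299 / 7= -42.71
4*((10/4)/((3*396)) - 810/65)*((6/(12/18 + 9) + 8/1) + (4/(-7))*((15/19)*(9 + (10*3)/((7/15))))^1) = 6682868155/5486481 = 1218.06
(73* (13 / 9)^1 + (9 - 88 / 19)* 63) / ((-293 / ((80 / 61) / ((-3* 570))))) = 520736 / 522624393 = 0.00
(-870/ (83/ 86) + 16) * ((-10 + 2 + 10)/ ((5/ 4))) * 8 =-4703488/ 415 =-11333.71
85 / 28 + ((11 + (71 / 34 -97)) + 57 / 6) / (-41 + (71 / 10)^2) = -4.87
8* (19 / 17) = 152 / 17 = 8.94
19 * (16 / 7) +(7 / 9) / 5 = 13729 / 315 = 43.58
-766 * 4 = -3064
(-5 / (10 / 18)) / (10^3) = -9 / 1000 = -0.01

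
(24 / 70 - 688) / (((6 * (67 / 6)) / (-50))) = 240680 / 469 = 513.18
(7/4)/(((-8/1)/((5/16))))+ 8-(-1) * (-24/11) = 32383/5632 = 5.75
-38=-38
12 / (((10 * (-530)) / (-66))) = 198 / 1325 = 0.15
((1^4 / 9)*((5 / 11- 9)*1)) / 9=-94 / 891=-0.11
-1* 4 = -4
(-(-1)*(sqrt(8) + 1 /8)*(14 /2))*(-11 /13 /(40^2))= -77*sqrt(2) /10400-77 /166400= -0.01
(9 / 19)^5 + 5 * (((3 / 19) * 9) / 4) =17829531 / 9904396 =1.80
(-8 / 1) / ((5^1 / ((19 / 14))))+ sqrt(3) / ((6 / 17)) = -76 / 35+ 17*sqrt(3) / 6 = 2.74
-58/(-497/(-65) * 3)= -3770/1491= -2.53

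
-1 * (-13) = 13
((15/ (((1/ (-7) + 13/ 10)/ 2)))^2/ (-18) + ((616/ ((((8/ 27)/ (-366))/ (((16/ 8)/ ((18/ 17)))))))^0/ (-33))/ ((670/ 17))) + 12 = -25.34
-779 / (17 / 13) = -10127 / 17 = -595.71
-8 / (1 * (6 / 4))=-16 / 3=-5.33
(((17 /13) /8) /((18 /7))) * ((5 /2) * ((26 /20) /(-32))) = -119 /18432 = -0.01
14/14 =1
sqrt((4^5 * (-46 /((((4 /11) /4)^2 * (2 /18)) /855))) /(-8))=1584 * sqrt(2185)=74042.47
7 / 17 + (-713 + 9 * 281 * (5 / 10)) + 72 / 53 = 996993 / 1802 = 553.27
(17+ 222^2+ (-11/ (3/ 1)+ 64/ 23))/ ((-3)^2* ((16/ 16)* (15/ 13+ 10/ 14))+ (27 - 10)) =309555428/ 212313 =1458.01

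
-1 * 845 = -845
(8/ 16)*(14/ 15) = 7/ 15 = 0.47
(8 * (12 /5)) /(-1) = -96 /5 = -19.20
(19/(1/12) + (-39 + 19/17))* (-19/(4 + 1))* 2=-122816/85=-1444.89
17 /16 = 1.06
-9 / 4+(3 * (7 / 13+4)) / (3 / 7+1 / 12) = 54441 / 2236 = 24.35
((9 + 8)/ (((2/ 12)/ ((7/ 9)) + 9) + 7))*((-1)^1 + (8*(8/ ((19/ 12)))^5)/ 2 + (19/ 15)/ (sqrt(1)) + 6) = 116490616504108/ 8431117095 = 13816.75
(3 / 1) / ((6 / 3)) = 3 / 2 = 1.50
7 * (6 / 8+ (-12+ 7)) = -119 / 4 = -29.75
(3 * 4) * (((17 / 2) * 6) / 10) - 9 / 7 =2097 / 35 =59.91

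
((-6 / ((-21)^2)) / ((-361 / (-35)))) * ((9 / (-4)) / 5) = 3 / 5054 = 0.00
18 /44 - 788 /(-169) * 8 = 140209 /3718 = 37.71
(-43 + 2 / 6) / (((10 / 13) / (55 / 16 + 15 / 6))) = -988 / 3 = -329.33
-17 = -17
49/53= 0.92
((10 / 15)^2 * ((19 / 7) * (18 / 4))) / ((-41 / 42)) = -228 / 41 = -5.56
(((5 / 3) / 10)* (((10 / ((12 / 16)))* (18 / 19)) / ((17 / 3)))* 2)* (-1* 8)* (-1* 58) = 111360 / 323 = 344.77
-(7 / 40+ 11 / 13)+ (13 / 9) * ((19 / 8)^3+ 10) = 1090711 / 33280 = 32.77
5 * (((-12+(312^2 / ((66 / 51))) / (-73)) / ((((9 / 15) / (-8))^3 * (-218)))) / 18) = -3148.46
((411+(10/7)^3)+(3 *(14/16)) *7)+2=1191693/2744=434.29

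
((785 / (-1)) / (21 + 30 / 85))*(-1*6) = 26690 / 121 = 220.58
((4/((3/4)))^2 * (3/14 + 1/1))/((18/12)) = 4352/189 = 23.03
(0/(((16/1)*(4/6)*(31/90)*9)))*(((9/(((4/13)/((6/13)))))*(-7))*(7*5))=0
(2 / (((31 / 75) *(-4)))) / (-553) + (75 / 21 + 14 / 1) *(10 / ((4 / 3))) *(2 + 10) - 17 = 53638073 / 34286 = 1564.43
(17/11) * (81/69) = 459/253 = 1.81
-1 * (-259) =259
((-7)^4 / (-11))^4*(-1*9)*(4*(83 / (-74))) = 49649998270983894 / 541717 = 91653018589.01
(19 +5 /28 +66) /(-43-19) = -2385 /1736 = -1.37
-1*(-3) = 3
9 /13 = 0.69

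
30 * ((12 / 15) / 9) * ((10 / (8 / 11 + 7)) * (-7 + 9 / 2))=-440 / 51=-8.63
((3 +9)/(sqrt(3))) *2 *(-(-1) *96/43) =768 *sqrt(3)/43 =30.94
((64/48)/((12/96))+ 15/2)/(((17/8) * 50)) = 218/1275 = 0.17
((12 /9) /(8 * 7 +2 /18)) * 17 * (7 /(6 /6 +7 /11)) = 1.73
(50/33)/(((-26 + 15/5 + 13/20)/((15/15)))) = -1000/14751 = -0.07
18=18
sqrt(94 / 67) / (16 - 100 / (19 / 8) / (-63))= 1197 * sqrt(6298) / 1336784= 0.07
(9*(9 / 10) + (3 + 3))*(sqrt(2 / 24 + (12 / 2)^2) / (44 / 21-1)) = 77.33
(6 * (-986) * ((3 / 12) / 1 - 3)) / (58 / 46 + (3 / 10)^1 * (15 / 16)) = 11973984 / 1135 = 10549.77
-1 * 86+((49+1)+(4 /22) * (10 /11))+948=110372 /121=912.17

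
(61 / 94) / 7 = 61 / 658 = 0.09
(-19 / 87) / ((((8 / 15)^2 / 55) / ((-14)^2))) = -3840375 / 464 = -8276.67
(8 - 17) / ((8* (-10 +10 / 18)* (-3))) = -27 / 680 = -0.04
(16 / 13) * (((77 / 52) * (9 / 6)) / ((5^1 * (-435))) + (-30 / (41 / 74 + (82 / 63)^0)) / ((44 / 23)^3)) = -553631549 / 163080775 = -3.39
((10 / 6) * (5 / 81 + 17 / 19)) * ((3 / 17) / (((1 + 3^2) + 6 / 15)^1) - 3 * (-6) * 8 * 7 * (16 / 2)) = 230115920 / 17901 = 12854.92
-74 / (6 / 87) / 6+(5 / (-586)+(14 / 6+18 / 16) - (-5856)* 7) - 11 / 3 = 286996663 / 7032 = 40812.95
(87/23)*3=261/23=11.35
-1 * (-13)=13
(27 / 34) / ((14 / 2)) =27 / 238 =0.11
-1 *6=-6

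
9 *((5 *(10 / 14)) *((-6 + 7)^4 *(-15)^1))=-3375 / 7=-482.14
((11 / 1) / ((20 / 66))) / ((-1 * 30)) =-121 / 100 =-1.21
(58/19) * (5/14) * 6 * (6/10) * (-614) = -320508/133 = -2409.83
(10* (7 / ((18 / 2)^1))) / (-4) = -35 / 18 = -1.94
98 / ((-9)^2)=98 / 81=1.21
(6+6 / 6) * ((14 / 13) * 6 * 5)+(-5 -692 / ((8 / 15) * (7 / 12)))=-182285 / 91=-2003.13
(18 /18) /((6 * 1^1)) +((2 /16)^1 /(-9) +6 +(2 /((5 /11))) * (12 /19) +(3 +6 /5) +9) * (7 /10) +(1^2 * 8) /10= 1117807 /68400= 16.34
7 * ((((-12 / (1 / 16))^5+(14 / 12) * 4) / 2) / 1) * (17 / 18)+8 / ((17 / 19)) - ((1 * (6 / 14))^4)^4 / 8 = -105249954530930435934875049479 / 122031321051574872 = -862483120103.63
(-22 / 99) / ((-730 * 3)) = 1 / 9855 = 0.00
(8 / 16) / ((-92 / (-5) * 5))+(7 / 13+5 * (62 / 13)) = 58341 / 2392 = 24.39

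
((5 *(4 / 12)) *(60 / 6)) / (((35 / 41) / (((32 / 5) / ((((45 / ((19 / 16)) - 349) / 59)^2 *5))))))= 3297425984 / 3668691705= 0.90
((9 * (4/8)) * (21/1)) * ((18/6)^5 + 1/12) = 183771/8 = 22971.38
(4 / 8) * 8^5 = 16384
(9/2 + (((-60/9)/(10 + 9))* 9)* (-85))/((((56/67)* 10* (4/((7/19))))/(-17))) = -11812569/231040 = -51.13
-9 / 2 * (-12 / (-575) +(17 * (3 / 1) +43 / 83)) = -231.93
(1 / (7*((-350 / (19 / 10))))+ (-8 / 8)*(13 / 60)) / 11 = -7991 / 404250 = -0.02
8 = 8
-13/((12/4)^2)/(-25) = 13/225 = 0.06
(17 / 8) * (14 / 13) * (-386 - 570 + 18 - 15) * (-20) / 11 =567035 / 143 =3965.28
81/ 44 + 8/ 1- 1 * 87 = -3395/ 44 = -77.16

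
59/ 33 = 1.79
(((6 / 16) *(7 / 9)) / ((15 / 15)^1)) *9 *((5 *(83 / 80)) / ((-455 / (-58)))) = 7221 / 4160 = 1.74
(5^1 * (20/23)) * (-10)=-1000/23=-43.48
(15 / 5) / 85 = 0.04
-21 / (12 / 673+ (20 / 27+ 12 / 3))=-4.41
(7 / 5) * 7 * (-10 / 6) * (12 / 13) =-196 / 13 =-15.08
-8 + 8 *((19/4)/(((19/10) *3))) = -4/3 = -1.33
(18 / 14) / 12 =3 / 28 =0.11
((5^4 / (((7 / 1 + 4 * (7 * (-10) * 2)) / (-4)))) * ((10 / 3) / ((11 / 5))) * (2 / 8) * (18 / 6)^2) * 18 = 1687500 / 6083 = 277.41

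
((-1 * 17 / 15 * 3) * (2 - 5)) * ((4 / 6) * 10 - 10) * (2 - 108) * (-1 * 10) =-36040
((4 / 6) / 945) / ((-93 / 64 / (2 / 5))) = -256 / 1318275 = -0.00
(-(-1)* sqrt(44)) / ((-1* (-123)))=2* sqrt(11) / 123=0.05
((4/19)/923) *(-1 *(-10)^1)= 40/17537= 0.00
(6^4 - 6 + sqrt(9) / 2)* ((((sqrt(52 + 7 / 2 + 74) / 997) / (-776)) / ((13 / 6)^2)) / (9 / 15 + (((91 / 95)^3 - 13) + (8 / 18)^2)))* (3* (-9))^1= -0.01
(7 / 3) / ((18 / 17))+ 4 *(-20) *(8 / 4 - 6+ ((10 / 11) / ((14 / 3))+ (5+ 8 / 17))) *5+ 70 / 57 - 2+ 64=-806794903 / 1343034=-600.73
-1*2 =-2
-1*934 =-934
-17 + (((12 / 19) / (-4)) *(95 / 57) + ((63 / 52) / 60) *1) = -340721 / 19760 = -17.24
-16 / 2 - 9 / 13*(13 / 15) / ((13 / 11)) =-553 / 65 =-8.51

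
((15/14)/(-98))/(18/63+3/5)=-75/6076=-0.01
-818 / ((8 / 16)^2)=-3272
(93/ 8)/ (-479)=-93/ 3832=-0.02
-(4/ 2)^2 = -4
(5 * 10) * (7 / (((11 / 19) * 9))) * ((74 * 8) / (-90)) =-393680 / 891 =-441.84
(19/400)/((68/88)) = 209/3400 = 0.06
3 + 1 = 4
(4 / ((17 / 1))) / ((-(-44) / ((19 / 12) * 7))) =133 / 2244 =0.06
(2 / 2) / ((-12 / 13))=-13 / 12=-1.08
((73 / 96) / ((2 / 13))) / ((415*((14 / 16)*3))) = 949 / 209160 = 0.00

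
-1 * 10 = -10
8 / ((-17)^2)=0.03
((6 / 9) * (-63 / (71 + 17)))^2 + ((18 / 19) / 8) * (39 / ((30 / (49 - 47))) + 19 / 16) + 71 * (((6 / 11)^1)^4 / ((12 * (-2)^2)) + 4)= 25352766067 / 89017280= 284.81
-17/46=-0.37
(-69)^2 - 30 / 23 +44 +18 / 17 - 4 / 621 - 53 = 4751.75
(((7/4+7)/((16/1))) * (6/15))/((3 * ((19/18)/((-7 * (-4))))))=147/76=1.93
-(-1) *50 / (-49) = -50 / 49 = -1.02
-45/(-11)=45/11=4.09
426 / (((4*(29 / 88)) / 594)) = 191964.41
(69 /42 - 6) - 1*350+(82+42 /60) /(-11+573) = -13934621 /39340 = -354.21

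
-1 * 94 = -94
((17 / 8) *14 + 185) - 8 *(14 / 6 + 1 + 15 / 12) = 2137 / 12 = 178.08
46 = 46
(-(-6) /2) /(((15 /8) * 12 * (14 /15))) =0.14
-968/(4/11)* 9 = -23958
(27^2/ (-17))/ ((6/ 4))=-486/ 17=-28.59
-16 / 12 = -4 / 3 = -1.33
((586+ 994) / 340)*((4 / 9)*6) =632 / 51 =12.39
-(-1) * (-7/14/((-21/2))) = 1/21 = 0.05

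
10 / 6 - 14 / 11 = 13 / 33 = 0.39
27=27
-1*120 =-120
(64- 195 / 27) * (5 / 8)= 2555 / 72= 35.49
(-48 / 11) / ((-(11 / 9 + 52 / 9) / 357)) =2448 / 11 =222.55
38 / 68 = 0.56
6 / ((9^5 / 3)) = 2 / 6561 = 0.00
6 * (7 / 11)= 42 / 11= 3.82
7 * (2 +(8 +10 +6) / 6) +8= 50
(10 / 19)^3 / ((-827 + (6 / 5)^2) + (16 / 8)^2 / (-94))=-1175000 / 6653799297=-0.00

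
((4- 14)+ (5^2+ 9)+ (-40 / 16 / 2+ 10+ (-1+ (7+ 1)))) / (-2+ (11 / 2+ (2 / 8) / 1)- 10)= -159 / 25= -6.36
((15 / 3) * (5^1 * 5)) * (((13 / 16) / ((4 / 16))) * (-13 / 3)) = -21125 / 12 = -1760.42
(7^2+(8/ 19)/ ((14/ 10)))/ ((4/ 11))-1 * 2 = 71063/ 532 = 133.58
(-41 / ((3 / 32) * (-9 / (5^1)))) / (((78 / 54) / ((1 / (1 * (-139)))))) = -6560 / 5421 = -1.21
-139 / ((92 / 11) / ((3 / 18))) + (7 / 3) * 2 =1.90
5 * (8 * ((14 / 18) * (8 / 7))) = 320 / 9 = 35.56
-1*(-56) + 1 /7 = 393 /7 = 56.14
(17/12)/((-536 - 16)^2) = 17/3656448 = 0.00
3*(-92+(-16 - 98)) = -618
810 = 810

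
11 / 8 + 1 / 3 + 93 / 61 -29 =-37723 / 1464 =-25.77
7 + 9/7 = 58/7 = 8.29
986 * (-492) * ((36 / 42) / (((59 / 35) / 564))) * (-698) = 5729250337920 / 59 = 97105937930.85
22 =22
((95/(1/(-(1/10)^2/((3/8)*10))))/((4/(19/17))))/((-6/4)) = 361/7650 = 0.05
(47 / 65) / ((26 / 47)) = 2209 / 1690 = 1.31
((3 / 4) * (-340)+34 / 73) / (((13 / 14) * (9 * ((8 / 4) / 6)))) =-260134 / 2847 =-91.37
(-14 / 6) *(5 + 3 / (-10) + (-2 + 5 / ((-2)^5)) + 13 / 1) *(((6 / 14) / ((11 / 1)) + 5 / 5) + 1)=-130153 / 1760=-73.95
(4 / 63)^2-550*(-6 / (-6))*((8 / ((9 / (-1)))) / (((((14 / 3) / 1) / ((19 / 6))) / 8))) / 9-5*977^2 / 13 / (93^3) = 294.43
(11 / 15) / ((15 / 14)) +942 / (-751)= -96296 / 168975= -0.57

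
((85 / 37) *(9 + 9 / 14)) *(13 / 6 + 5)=164475 / 1036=158.76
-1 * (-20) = 20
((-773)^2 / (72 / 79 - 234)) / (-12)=47204791 / 220968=213.63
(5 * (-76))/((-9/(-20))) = -7600/9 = -844.44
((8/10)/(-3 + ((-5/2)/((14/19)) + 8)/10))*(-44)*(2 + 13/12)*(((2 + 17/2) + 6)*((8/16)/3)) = 250712/2133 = 117.54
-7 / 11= -0.64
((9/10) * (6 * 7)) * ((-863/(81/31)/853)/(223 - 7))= -187271/2763720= -0.07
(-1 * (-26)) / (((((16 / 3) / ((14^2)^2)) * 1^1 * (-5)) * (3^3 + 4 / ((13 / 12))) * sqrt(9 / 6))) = -115934 * sqrt(6) / 285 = -996.42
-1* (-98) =98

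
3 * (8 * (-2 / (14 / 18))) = -432 / 7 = -61.71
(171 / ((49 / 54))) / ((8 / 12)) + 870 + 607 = 86224 / 49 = 1759.67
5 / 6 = 0.83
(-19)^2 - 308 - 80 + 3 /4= -105 /4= -26.25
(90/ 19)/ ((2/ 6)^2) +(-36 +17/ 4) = 827/ 76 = 10.88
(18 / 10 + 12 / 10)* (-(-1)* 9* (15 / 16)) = 405 / 16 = 25.31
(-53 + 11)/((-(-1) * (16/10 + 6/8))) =-17.87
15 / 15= 1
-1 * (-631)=631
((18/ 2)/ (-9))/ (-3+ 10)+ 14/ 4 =47/ 14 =3.36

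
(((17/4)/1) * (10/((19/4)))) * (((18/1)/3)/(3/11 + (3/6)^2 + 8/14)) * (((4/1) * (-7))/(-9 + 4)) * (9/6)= 2638944/6403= 412.14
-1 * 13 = -13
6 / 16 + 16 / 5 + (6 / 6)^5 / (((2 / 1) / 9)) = 323 / 40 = 8.08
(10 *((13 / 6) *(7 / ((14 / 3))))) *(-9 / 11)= -585 / 22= -26.59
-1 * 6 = -6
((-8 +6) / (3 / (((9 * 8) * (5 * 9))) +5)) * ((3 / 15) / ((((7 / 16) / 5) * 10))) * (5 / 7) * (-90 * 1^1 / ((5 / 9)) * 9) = 25194240 / 264649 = 95.20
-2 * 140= -280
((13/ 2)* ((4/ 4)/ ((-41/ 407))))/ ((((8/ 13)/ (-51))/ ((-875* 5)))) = -15347206875/ 656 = -23395132.43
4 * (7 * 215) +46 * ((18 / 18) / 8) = 24103 / 4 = 6025.75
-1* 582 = -582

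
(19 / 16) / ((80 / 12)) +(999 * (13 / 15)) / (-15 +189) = 47829 / 9280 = 5.15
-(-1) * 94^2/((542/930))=4108740/271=15161.40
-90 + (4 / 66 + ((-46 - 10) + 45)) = -3331 / 33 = -100.94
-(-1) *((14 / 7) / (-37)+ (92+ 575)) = 666.95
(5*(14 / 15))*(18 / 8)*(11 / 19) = 231 / 38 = 6.08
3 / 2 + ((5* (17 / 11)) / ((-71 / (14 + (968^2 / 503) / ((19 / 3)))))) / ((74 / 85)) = -20448179863 / 552337258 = -37.02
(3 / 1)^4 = 81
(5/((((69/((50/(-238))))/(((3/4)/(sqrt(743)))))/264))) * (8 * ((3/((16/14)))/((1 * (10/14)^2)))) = -48510 * sqrt(743)/290513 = -4.55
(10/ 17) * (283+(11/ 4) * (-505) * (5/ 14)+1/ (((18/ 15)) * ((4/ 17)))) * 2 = -87965/ 357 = -246.40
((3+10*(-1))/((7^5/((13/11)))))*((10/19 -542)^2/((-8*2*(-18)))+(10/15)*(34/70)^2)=-52681540262/105116440275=-0.50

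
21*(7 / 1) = 147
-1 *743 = -743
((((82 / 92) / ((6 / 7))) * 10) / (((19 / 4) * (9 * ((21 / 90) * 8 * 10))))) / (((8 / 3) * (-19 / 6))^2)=1845 / 10096448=0.00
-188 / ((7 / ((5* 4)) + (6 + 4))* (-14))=1880 / 1449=1.30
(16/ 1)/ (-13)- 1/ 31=-1.26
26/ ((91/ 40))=80/ 7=11.43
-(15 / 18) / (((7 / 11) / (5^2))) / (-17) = 1.93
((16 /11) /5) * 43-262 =-13722 /55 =-249.49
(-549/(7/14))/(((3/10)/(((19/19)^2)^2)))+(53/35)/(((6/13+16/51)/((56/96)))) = -37613087/10280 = -3658.86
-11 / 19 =-0.58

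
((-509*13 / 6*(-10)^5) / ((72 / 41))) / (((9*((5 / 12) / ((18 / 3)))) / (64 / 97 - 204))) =-53510620280000 / 2619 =-20431699228.71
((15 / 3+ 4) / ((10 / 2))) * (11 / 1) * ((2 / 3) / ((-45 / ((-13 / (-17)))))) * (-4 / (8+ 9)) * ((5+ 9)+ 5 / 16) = 32747 / 43350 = 0.76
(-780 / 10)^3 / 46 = -237276 / 23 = -10316.35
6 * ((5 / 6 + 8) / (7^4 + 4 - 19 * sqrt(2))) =1007 * sqrt(2) / 5783303 + 127465 / 5783303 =0.02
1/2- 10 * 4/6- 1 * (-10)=23/6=3.83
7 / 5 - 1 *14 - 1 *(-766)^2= -2933843 / 5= -586768.60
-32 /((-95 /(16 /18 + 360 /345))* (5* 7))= 0.02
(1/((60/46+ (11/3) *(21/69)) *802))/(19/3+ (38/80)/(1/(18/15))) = 10350/138688657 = 0.00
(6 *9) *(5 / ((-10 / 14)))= -378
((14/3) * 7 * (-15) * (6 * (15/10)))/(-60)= 147/2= 73.50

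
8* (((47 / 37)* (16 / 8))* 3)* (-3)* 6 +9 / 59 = -2395539 / 2183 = -1097.36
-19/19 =-1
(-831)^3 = -573856191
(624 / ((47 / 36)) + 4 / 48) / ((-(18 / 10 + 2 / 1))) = -1348075 / 10716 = -125.80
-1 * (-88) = 88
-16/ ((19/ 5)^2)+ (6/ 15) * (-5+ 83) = 54316/ 1805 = 30.09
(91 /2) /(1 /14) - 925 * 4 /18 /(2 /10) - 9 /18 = -7043 /18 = -391.28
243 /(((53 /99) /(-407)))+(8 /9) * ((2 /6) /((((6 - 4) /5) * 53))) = -264362353 /1431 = -184739.59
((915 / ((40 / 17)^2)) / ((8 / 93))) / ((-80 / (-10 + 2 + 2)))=14755473 / 102400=144.10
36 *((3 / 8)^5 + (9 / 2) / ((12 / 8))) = 886923 / 8192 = 108.27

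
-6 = -6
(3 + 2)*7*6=210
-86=-86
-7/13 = -0.54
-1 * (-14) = 14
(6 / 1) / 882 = 1 / 147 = 0.01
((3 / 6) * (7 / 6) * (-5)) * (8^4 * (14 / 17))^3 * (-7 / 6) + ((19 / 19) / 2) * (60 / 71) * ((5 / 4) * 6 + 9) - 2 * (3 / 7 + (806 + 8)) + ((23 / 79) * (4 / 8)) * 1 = 453475176600452398265 / 3472184142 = 130602283189.75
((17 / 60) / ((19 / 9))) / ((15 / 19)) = 17 / 100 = 0.17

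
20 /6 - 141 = -413 /3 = -137.67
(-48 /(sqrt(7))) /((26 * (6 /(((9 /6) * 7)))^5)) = -7203 * sqrt(7) /1664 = -11.45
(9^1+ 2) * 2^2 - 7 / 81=3557 / 81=43.91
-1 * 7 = -7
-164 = -164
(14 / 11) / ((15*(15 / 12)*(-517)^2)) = 0.00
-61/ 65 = -0.94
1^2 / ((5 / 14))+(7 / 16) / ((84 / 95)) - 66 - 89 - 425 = -576.71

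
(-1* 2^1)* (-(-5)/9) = -10/9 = -1.11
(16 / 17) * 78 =1248 / 17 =73.41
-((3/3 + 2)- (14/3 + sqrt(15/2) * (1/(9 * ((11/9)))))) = sqrt(30)/22 + 5/3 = 1.92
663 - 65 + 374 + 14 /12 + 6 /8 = 11687 /12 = 973.92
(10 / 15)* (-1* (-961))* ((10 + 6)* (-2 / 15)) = -61504 / 45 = -1366.76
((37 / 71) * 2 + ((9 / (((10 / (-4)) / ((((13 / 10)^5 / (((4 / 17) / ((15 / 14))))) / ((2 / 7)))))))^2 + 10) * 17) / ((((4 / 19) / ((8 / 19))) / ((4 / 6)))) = 11688026406645225661 / 11360000000000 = 1028875.56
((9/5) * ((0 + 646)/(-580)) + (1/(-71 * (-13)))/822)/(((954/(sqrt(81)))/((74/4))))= -20401401251/58306556100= -0.35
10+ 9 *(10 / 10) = 19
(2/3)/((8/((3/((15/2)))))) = 1/30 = 0.03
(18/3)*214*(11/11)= 1284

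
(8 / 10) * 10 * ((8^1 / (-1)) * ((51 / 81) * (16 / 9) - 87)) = 1335616 / 243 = 5496.36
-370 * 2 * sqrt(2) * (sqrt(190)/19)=-1480 * sqrt(95)/19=-759.22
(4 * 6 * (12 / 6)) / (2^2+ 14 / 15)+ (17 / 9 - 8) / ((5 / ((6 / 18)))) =9313 / 999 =9.32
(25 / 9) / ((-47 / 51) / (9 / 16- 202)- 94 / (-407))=50681675 / 4297398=11.79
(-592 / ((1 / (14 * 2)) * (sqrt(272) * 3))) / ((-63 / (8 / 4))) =1184 * sqrt(17) / 459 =10.64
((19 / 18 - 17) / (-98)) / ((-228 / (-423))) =1927 / 6384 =0.30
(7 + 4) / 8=11 / 8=1.38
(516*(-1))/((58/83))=-21414/29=-738.41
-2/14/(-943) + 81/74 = 534755/488474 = 1.09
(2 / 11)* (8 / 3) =0.48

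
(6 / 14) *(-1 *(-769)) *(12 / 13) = 27684 / 91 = 304.22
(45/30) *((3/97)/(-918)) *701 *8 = -1402/4947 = -0.28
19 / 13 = 1.46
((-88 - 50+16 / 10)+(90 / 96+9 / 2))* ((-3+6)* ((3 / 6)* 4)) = -31431 / 40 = -785.78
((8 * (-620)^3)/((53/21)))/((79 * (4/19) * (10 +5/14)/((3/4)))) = -3289245.55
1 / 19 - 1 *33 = -626 / 19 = -32.95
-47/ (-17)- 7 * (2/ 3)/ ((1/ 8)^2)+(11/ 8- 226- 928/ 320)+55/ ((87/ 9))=-517.74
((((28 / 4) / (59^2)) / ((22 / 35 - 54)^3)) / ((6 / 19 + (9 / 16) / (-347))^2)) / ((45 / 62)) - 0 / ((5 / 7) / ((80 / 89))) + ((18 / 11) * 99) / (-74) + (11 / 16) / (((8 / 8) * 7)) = -30366657928124536389134555 / 14522725832916115334410128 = -2.09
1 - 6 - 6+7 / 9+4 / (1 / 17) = 520 / 9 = 57.78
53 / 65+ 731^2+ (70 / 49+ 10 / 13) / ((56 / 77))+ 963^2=665088896 / 455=1461733.84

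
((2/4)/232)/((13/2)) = 0.00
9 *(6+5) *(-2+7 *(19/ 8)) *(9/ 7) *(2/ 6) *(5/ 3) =1034.20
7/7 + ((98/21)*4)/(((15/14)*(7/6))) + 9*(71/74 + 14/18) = 35041/1110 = 31.57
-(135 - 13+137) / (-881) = 259 / 881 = 0.29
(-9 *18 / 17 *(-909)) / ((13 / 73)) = 10749834 / 221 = 48641.78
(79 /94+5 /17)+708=1133197 /1598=709.13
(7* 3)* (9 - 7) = 42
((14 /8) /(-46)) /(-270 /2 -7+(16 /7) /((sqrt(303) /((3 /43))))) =2107 * sqrt(303) /2121919443254+4547898397 /16975355546032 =0.00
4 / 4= 1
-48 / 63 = -16 / 21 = -0.76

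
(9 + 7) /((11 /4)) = 5.82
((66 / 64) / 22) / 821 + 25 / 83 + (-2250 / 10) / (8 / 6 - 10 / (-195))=-707373351 / 4361152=-162.20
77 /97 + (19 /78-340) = -2564591 /7566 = -338.96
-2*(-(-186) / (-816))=31 / 68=0.46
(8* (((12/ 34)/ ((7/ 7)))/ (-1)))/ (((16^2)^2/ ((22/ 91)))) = -33/ 3168256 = -0.00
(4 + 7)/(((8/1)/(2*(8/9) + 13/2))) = 1639/144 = 11.38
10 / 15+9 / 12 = 17 / 12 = 1.42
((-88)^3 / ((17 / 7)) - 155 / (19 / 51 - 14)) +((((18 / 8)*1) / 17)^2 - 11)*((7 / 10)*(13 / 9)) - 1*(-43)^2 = -16338950929847 / 57846240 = -282454.85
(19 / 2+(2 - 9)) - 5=-5 / 2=-2.50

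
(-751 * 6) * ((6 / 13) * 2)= -54072 / 13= -4159.38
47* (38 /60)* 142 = 63403 /15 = 4226.87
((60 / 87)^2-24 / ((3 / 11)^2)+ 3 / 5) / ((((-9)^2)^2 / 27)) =-4056871 / 3065445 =-1.32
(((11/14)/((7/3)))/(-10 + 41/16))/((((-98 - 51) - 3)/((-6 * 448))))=-12672/15827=-0.80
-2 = -2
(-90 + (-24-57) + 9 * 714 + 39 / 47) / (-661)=-9.46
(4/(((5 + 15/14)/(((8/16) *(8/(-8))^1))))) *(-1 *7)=196/85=2.31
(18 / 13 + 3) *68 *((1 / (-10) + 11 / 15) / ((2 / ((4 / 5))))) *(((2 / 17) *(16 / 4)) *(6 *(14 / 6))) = 161728 / 325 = 497.62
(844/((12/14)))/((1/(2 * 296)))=1748768/3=582922.67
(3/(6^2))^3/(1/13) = 13/1728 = 0.01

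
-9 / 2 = -4.50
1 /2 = 0.50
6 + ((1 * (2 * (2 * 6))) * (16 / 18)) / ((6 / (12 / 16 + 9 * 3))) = 314 / 3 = 104.67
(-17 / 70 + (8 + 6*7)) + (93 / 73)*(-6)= 215199 / 5110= 42.11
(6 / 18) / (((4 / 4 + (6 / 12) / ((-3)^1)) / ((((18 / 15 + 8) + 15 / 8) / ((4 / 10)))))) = 11.08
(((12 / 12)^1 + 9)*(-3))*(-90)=2700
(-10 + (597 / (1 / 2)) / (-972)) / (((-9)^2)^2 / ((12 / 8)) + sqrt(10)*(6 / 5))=-27285 / 10628812 + 1819*sqrt(10) / 2582801316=-0.00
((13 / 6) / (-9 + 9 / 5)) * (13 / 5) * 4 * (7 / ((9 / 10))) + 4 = -4943 / 243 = -20.34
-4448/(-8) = 556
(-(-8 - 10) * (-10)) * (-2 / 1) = 360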